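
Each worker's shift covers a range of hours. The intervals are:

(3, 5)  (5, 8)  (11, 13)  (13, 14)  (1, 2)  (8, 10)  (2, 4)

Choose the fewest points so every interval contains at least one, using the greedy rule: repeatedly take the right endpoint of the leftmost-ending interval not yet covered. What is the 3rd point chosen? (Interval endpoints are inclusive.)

10

Sort by right endpoint; whenever an interval is uncovered, place a point at its right end.
Sorted: [1,2] [2,4] [3,5] [5,8] [8,10] [11,13] [13,14]
{[1,2],[2,4]} hit by 2; {[3,5],[5,8]} hit by 5; {[8,10]} hit by 10; {[11,13],[13,14]} hit by 13.
Points: 2, 5, 10, 13 (4 total).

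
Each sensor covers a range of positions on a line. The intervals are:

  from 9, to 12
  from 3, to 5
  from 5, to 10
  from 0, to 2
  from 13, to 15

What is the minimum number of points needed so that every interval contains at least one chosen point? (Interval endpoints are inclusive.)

Sort by right endpoint; whenever an interval is uncovered, place a point at its right end.
Sorted: [0,2] [3,5] [5,10] [9,12] [13,15]
{[0,2]} hit by 2; {[3,5],[5,10]} hit by 5; {[9,12]} hit by 12; {[13,15]} hit by 15.
Points: 2, 5, 12, 15 (4 total).

4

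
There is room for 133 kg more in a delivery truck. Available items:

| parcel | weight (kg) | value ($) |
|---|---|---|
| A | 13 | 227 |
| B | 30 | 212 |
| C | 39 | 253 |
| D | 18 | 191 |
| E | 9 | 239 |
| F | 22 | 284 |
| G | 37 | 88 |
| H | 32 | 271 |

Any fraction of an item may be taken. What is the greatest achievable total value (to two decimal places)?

1482.38

Ratios (sorted): E 26.56, A 17.46, F 12.91, D 10.61, H 8.47, B 7.07, C 6.49, G 2.38
take E (9 @ 239); take A (13 @ 227); take F (22 @ 284); take D (18 @ 191); take H (32 @ 271); take B (30 @ 212); take 9/39 of C → 58.38. Capacity used 133/133.
Total value = 1482.38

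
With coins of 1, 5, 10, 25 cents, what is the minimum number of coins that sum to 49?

7

Greedy: take as many of the largest coin as possible, then repeat with the remainder.
49 − 1×25→24 − 2×10→4 − 4×1→0
Total coins = 1 + 2 + 4 = 7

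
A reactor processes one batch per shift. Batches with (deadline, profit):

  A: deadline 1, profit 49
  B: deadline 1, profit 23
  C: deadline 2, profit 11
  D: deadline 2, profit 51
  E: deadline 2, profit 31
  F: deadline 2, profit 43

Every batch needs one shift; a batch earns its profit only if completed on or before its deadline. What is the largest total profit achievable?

By profit: D(d2,51), A(d1,49), F(d2,43), E(d2,31), B(d1,23), C(d2,11)
D→slot 2; A→slot 1; F skipped; E skipped; B skipped; C skipped.
Profit = 49 + 51 = 100

100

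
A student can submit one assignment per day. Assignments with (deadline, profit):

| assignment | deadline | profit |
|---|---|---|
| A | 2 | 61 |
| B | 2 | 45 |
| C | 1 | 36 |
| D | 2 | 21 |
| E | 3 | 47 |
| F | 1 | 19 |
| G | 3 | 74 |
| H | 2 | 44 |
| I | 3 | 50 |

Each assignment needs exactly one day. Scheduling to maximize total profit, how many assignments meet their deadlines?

3

Take jobs in profit order; each goes to the latest open slot no later than its deadline.
Profit order: G=74 A=61 I=50 E=47 B=45 H=44 C=36 D=21 F=19
Assign: G→slot 3, A→slot 2, I→slot 1, E skipped, B skipped, H skipped, C skipped, D skipped, F skipped.
Slots: [1:I] [2:A] [3:G]
3 of 9 scheduled.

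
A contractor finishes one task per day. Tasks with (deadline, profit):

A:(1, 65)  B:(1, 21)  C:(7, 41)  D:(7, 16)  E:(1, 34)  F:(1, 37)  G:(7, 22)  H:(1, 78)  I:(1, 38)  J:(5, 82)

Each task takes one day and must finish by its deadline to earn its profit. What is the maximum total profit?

Profit order: J=82 H=78 A=65 C=41 I=38 F=37 E=34 G=22 B=21 D=16
Assign: J→slot 5, H→slot 1, A skipped, C→slot 7, I skipped, F skipped, E skipped, G→slot 6, B skipped, D→slot 4.
Slots: [1:H] [4:D] [5:J] [6:G] [7:C]
Profit = 78 + 16 + 82 + 22 + 41 = 239

239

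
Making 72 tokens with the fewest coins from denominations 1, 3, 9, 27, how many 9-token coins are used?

72 − 2×27→18 − 2×9→0
Count of 9: 2

2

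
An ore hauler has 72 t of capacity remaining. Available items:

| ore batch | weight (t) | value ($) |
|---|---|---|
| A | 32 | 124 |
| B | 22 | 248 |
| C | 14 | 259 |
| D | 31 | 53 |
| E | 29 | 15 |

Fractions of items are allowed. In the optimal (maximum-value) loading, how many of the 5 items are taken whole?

Ratios (sorted): C 18.50, B 11.27, A 3.88, D 1.71, E 0.52
take C (14 @ 259); take B (22 @ 248); take A (32 @ 124); take 4/31 of D → 6.84. Capacity used 72/72.
3 item(s) taken whole; one partial (take 4/31 of D).

3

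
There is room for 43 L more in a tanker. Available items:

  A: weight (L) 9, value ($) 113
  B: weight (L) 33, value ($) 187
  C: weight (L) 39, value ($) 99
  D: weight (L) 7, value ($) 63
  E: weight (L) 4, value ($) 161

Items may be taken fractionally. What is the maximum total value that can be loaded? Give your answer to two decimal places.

467.33

Order: E (161/4=40.25) > A (113/9=12.56) > D (63/7=9.00) > B (187/33=5.67) > C (99/39=2.54)
Fill: take E (4 @ 161) → take A (9 @ 113) → take D (7 @ 63) → take 23/33 of B → 130.33; 43/43 used.
Total value = 467.33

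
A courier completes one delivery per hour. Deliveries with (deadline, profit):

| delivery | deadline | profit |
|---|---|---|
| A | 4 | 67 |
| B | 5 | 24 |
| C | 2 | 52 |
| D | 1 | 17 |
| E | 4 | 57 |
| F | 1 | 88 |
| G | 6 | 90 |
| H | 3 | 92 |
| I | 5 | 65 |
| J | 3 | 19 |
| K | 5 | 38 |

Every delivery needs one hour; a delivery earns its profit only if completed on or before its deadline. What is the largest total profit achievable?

459

Take jobs in profit order; each goes to the latest open slot no later than its deadline.
By profit: H(d3,92), G(d6,90), F(d1,88), A(d4,67), I(d5,65), E(d4,57), C(d2,52), K(d5,38), B(d5,24), J(d3,19), D(d1,17)
H→slot 3; G→slot 6; F→slot 1; A→slot 4; I→slot 5; E→slot 2; C skipped; K skipped; B skipped; J skipped; D skipped.
Profit = 88 + 57 + 92 + 67 + 65 + 90 = 459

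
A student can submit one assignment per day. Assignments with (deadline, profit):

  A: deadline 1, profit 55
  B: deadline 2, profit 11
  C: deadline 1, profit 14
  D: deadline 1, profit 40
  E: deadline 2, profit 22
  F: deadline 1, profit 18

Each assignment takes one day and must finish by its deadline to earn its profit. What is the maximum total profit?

77

Sort by profit descending; place each in the latest free slot ≤ its deadline.
Profit order: A=55 D=40 E=22 F=18 C=14 B=11
Assign: A→slot 1, D skipped, E→slot 2, F skipped, C skipped, B skipped.
Slots: [1:A] [2:E]
Profit = 55 + 22 = 77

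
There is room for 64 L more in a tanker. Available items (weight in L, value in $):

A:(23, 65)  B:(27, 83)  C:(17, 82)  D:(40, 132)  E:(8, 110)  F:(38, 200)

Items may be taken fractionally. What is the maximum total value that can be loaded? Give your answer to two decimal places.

Sort by value per unit weight and fill in that order.
Ratios (sorted): E 13.75, F 5.26, C 4.82, D 3.30, B 3.07, A 2.83
take E (8 @ 110); take F (38 @ 200); take C (17 @ 82); take 1/40 of D → 3.30. Capacity used 64/64.
Total value = 395.30

395.30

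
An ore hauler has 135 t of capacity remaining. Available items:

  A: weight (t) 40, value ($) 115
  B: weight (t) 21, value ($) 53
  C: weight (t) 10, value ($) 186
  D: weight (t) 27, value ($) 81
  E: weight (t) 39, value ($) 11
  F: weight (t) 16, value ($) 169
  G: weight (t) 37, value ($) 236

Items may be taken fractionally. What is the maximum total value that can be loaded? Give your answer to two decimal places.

Ratios (sorted): C 18.60, F 10.56, G 6.38, D 3.00, A 2.88, B 2.52, E 0.28
take C (10 @ 186); take F (16 @ 169); take G (37 @ 236); take D (27 @ 81); take A (40 @ 115); take 5/21 of B → 12.62. Capacity used 135/135.
Total value = 799.62

799.62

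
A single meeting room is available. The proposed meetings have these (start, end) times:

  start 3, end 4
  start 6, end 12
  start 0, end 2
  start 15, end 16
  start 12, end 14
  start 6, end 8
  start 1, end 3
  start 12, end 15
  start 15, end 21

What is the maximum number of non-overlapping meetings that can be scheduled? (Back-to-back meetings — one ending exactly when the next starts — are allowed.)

5

Order by finish time; keep every interval that doesn't clash with the previous kept one.
By end time: (0,2), (1,3), (3,4), (6,8), (6,12), (12,14), (12,15), (15,16), (15,21).
Pick (0,2); next start ≥ 2 → (3,4); next start ≥ 4 → (6,8); next start ≥ 8 → (12,14); next start ≥ 14 → (15,16).
Selected 5 meetings.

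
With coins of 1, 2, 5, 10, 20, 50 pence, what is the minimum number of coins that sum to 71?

Use the largest denomination that fits, subtract, and repeat.
71 = 1×50 + 1×20 + 1×1
Total coins = 1 + 1 + 1 = 3

3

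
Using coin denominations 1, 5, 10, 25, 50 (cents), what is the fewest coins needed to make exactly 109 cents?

7

Greedy: take as many of the largest coin as possible, then repeat with the remainder.
109 = 2×50 + 1×5 + 4×1
Total coins = 2 + 1 + 4 = 7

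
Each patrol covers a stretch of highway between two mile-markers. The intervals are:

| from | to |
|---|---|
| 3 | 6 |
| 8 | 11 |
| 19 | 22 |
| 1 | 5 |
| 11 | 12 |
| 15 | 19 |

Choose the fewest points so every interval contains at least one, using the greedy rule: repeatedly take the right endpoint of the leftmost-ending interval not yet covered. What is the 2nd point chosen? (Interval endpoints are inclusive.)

By right end: [1,5]  [3,6]  [8,11]  [11,12]  [15,19]  [19,22]
[1,5] uncovered → point at 5; [8,11] uncovered → point at 11; [15,19] uncovered → point at 19.
Points: 5, 11, 19 (3 total).

11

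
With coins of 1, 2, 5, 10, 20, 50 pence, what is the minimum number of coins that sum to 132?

132 = 2×50 + 1×20 + 1×10 + 1×2
Total coins = 2 + 1 + 1 + 1 = 5

5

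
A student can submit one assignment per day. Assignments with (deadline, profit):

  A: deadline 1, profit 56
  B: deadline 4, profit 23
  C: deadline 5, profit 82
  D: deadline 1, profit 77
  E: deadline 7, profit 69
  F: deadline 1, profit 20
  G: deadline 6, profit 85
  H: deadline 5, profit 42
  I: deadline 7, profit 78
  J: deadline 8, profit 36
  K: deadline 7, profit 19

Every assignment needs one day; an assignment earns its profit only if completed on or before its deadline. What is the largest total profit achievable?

Take jobs in profit order; each goes to the latest open slot no later than its deadline.
By profit: G(d6,85), C(d5,82), I(d7,78), D(d1,77), E(d7,69), A(d1,56), H(d5,42), J(d8,36), B(d4,23), F(d1,20), K(d7,19)
G→slot 6; C→slot 5; I→slot 7; D→slot 1; E→slot 4; A skipped; H→slot 3; J→slot 8; B→slot 2; F skipped; K skipped.
Profit = 77 + 23 + 42 + 69 + 82 + 85 + 78 + 36 = 492

492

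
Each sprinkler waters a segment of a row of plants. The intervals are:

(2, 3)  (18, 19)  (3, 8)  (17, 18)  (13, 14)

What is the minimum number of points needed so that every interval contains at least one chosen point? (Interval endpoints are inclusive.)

3

By right end: [2,3]  [3,8]  [13,14]  [17,18]  [18,19]
[2,3] uncovered → point at 3; [13,14] uncovered → point at 14; [17,18] uncovered → point at 18.
Points: 3, 14, 18 (3 total).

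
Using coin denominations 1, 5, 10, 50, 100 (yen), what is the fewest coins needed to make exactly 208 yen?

Use the largest denomination that fits, subtract, and repeat.
208 − 2×100→8 − 1×5→3 − 3×1→0
Total coins = 2 + 1 + 3 = 6

6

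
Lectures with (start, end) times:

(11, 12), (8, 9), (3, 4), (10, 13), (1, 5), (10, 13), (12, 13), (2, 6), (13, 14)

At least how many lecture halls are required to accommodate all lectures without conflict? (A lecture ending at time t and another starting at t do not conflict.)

3

The answer is the maximum number of intervals overlapping at any instant.
starts: [1, 2, 3, 8, 10, 10, 11, 12, 13]
ends:   [4, 5, 6, 9, 12, 13, 13, 13, 14]
s1→1 s2→2 s3→3  — peak 3.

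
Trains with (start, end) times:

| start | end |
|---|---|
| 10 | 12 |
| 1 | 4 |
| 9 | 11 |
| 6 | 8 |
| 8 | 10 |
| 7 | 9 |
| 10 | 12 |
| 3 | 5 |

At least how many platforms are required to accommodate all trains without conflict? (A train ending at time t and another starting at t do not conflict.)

3

Events (time:±→running): 1:+→1 3:+→2 4:-→1 5:-→0 6:+→1 7:+→2 8:-→1 8:+→2 9:-→1 9:+→2 10:-→1 10:+→2 10:+→3 … peak 3.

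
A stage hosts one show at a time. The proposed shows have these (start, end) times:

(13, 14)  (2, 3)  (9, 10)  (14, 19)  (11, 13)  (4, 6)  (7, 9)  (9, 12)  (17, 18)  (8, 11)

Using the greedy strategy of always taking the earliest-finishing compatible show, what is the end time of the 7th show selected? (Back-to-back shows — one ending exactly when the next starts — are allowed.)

Sort by end time and greedily take each interval whose start is ≥ the last chosen end.
By end time: (2,3), (4,6), (7,9), (9,10), (8,11), (9,12), (11,13), (13,14), (17,18), (14,19).
Pick (2,3); next start ≥ 3 → (4,6); next start ≥ 6 → (7,9); next start ≥ 9 → (9,10); next start ≥ 10 → (11,13); next start ≥ 13 → (13,14); next start ≥ 14 → (17,18).
Selected: (2,3) (4,6) (7,9) (9,10) (11,13) (13,14) (17,18)

18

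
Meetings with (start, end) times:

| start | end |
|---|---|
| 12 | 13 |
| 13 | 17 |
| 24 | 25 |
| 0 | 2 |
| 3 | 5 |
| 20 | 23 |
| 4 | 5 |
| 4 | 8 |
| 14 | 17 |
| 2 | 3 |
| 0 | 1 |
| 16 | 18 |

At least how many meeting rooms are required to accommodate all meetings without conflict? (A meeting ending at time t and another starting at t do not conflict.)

starts: [0, 0, 2, 3, 4, 4, 12, 13, 14, 16, 20, 24]
ends:   [1, 2, 3, 5, 5, 8, 13, 17, 17, 18, 23, 25]
s0→1 s0→2 e1→1 e2→0 s2→1 e3→0 s3→1 s4→2 s4→3  — peak 3.

3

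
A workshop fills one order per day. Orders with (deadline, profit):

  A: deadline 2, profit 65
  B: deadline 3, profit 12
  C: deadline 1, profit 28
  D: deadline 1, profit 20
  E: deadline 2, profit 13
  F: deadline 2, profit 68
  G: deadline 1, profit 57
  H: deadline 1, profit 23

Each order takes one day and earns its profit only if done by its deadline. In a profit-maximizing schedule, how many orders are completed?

3

Profit order: F=68 A=65 G=57 C=28 H=23 D=20 E=13 B=12
Assign: F→slot 2, A→slot 1, G skipped, C skipped, H skipped, D skipped, E skipped, B→slot 3.
Slots: [1:A] [2:F] [3:B]
3 of 8 scheduled.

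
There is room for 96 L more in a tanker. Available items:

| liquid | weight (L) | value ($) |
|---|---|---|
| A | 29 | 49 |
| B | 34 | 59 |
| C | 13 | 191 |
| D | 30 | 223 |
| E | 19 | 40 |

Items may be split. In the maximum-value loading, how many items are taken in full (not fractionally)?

Order: C (191/13=14.69) > D (223/30=7.43) > E (40/19=2.11) > B (59/34=1.74) > A (49/29=1.69)
Fill: take C (13 @ 191) → take D (30 @ 223) → take E (19 @ 40) → take B (34 @ 59); 96/96 used.
4 item(s) taken whole.

4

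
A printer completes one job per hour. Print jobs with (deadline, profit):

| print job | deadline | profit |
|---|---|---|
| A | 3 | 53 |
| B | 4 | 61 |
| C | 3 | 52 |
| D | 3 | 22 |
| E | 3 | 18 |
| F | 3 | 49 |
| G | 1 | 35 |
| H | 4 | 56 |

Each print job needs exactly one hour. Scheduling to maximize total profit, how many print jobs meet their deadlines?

4

Take jobs in profit order; each goes to the latest open slot no later than its deadline.
By profit: B(d4,61), H(d4,56), A(d3,53), C(d3,52), F(d3,49), G(d1,35), D(d3,22), E(d3,18)
B→slot 4; H→slot 3; A→slot 2; C→slot 1; F skipped; G skipped; D skipped; E skipped.
4 of 8 scheduled.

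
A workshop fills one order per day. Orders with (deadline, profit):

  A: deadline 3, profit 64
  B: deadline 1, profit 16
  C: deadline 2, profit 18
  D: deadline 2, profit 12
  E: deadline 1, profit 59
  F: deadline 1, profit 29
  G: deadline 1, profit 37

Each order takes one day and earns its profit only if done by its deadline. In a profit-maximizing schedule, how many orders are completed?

Take jobs in profit order; each goes to the latest open slot no later than its deadline.
By profit: A(d3,64), E(d1,59), G(d1,37), F(d1,29), C(d2,18), B(d1,16), D(d2,12)
A→slot 3; E→slot 1; G skipped; F skipped; C→slot 2; B skipped; D skipped.
3 of 7 scheduled.

3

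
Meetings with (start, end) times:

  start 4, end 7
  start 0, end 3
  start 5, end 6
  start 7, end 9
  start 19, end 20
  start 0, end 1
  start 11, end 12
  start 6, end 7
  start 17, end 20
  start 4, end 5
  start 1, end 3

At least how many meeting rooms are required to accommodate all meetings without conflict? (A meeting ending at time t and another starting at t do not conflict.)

2

Count concurrent intervals with a sweep; the peak is the room count.
Events (time:±→running): 0:+→1 0:+→2 … peak 2.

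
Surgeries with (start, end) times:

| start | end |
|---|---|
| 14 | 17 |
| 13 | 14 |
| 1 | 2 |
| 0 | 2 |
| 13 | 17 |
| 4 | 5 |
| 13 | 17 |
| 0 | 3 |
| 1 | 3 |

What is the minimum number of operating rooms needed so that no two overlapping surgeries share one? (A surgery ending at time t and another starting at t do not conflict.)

Count concurrent intervals with a sweep; the peak is the room count.
Events (time:±→running): 0:+→1 0:+→2 1:+→3 1:+→4 … peak 4.

4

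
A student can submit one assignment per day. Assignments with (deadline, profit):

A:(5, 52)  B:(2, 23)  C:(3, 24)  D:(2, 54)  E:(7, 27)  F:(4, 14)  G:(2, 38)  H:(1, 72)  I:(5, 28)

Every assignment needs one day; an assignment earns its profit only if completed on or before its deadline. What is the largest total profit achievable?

By profit: H(d1,72), D(d2,54), A(d5,52), G(d2,38), I(d5,28), E(d7,27), C(d3,24), B(d2,23), F(d4,14)
H→slot 1; D→slot 2; A→slot 5; G skipped; I→slot 4; E→slot 7; C→slot 3; B skipped; F skipped.
Profit = 72 + 54 + 24 + 28 + 52 + 27 = 257

257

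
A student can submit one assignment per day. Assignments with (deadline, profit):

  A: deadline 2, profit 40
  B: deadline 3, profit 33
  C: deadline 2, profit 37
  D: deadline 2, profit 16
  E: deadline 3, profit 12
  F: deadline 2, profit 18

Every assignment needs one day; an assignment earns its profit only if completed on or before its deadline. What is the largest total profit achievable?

110

Sort by profit descending; place each in the latest free slot ≤ its deadline.
By profit: A(d2,40), C(d2,37), B(d3,33), F(d2,18), D(d2,16), E(d3,12)
A→slot 2; C→slot 1; B→slot 3; F skipped; D skipped; E skipped.
Profit = 37 + 40 + 33 = 110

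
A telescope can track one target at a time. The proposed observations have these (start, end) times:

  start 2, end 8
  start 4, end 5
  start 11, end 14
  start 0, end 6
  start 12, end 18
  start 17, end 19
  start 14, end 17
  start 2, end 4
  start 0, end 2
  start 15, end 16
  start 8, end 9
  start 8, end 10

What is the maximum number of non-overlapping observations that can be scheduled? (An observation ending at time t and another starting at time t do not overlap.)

7

Greedy by earliest finish: after sorting by end time, pick each interval compatible with the last pick.
Sorted by end: (0,2)  (2,4)  (4,5)  (0,6)  (2,8)  (8,9)  (8,10)  (11,14)  (15,16)  (14,17)  (12,18)  (17,19)
take (0,2); take (2,4); take (4,5); take (8,9); take (11,14); take (15,16); take (17,19).
Selected 7 observations.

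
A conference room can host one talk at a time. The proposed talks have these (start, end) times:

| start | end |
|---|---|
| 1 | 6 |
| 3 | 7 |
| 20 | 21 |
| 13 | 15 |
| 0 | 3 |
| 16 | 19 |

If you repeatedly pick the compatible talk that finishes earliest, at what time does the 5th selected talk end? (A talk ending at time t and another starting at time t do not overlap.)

21

Sort by end time and greedily take each interval whose start is ≥ the last chosen end.
Sorted by end: (0,3)  (1,6)  (3,7)  (13,15)  (16,19)  (20,21)
take (0,3); take (3,7); take (13,15); take (16,19); take (20,21).
Selected: (0,3) (3,7) (13,15) (16,19) (20,21)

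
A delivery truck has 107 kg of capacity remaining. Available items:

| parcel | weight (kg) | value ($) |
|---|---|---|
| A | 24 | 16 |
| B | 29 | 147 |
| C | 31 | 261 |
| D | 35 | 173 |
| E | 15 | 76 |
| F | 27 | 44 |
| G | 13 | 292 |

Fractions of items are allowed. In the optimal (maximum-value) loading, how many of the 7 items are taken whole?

Order: G (292/13=22.46) > C (261/31=8.42) > B (147/29=5.07) > E (76/15=5.07) > D (173/35=4.94) > F (44/27=1.63) > A (16/24=0.67)
Fill: take G (13 @ 292) → take C (31 @ 261) → take B (29 @ 147) → take E (15 @ 76) → take 19/35 of D → 93.91; 107/107 used.
4 item(s) taken whole; one partial (take 19/35 of D).

4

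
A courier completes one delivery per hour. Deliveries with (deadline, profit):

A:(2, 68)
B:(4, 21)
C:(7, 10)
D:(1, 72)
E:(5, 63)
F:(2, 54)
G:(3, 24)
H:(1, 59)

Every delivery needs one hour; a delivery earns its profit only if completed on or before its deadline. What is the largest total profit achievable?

258

Take jobs in profit order; each goes to the latest open slot no later than its deadline.
Profit order: D=72 A=68 E=63 H=59 F=54 G=24 B=21 C=10
Assign: D→slot 1, A→slot 2, E→slot 5, H skipped, F skipped, G→slot 3, B→slot 4, C→slot 7.
Slots: [1:D] [2:A] [3:G] [4:B] [5:E] [7:C]
Profit = 72 + 68 + 24 + 21 + 63 + 10 = 258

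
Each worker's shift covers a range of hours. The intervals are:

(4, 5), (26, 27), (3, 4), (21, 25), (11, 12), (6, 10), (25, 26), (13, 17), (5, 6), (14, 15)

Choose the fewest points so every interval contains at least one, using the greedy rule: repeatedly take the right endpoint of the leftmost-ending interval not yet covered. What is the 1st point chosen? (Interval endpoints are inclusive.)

Process intervals by earliest right end; each time one isn't hit yet, stab at its right endpoint.
By right end: [3,4]  [4,5]  [5,6]  [6,10]  [11,12]  [14,15]  [13,17]  [21,25]  [25,26]  [26,27]
[3,4] uncovered → point at 4; [5,6] uncovered → point at 6; [11,12] uncovered → point at 12; [14,15] uncovered → point at 15; [21,25] uncovered → point at 25; [26,27] uncovered → point at 27.
Points: 4, 6, 12, 15, 25, 27 (6 total).

4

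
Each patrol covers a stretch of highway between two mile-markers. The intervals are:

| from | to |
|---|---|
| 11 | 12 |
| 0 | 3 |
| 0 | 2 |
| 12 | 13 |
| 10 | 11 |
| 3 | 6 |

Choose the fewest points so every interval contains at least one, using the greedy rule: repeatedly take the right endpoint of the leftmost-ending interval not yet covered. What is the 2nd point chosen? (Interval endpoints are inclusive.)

6

Sorted: [0,2] [0,3] [3,6] [10,11] [11,12] [12,13]
{[0,2],[0,3]} hit by 2; {[3,6]} hit by 6; {[10,11],[11,12]} hit by 11; {[12,13]} hit by 13.
Points: 2, 6, 11, 13 (4 total).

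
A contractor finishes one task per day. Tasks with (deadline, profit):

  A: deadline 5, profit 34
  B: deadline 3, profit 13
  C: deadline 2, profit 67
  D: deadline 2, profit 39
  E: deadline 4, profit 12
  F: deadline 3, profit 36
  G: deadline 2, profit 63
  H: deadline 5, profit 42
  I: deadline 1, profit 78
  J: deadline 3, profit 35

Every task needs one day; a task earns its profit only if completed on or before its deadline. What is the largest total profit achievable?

Sort by profit descending; place each in the latest free slot ≤ its deadline.
By profit: I(d1,78), C(d2,67), G(d2,63), H(d5,42), D(d2,39), F(d3,36), J(d3,35), A(d5,34), B(d3,13), E(d4,12)
I→slot 1; C→slot 2; G skipped; H→slot 5; D skipped; F→slot 3; J skipped; A→slot 4; B skipped; E skipped.
Profit = 78 + 67 + 36 + 34 + 42 = 257

257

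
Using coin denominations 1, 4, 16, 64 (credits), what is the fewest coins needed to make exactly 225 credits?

6

225 − 3×64→33 − 2×16→1 − 1×1→0
Total coins = 3 + 2 + 1 = 6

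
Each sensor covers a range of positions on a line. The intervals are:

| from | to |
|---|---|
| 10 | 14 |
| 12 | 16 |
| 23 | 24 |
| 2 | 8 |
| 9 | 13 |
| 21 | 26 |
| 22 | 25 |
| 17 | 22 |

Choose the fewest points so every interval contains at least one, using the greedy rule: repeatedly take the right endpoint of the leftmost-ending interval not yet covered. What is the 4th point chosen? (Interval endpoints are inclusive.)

Process intervals by earliest right end; each time one isn't hit yet, stab at its right endpoint.
By right end: [2,8]  [9,13]  [10,14]  [12,16]  [17,22]  [23,24]  [22,25]  [21,26]
[2,8] uncovered → point at 8; [9,13] uncovered → point at 13; [17,22] uncovered → point at 22; [23,24] uncovered → point at 24.
Points: 8, 13, 22, 24 (4 total).

24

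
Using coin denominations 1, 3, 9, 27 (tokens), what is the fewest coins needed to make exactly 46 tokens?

Greedy: take as many of the largest coin as possible, then repeat with the remainder.
46 = 1×27 + 2×9 + 1×1
Total coins = 1 + 2 + 1 = 4

4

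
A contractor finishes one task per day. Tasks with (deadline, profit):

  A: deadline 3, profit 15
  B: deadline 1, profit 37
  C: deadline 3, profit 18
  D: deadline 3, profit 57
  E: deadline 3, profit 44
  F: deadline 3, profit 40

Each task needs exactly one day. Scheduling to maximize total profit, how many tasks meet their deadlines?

Take jobs in profit order; each goes to the latest open slot no later than its deadline.
By profit: D(d3,57), E(d3,44), F(d3,40), B(d1,37), C(d3,18), A(d3,15)
D→slot 3; E→slot 2; F→slot 1; B skipped; C skipped; A skipped.
3 of 6 scheduled.

3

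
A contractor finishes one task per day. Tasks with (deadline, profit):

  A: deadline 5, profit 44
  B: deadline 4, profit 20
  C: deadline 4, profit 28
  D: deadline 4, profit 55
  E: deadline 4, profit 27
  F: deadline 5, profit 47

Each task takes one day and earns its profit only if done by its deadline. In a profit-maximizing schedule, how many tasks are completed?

Take jobs in profit order; each goes to the latest open slot no later than its deadline.
Profit order: D=55 F=47 A=44 C=28 E=27 B=20
Assign: D→slot 4, F→slot 5, A→slot 3, C→slot 2, E→slot 1, B skipped.
Slots: [1:E] [2:C] [3:A] [4:D] [5:F]
5 of 6 scheduled.

5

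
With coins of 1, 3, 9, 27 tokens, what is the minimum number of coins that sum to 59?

5

Greedy: take as many of the largest coin as possible, then repeat with the remainder.
59 = 2×27 + 1×3 + 2×1
Total coins = 2 + 1 + 2 = 5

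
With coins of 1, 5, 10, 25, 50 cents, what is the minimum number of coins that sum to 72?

Greedy: take as many of the largest coin as possible, then repeat with the remainder.
72 − 1×50→22 − 2×10→2 − 2×1→0
Total coins = 1 + 2 + 2 = 5

5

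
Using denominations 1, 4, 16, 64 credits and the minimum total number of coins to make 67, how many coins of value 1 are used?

Greedy: take as many of the largest coin as possible, then repeat with the remainder.
67 = 1×64 + 3×1
Count of 1: 3

3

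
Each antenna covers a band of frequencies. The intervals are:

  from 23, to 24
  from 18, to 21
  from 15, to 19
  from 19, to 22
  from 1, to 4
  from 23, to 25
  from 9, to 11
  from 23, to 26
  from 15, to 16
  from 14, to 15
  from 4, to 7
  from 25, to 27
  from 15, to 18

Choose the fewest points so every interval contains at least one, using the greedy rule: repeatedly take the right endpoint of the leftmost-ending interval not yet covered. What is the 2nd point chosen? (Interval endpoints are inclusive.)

11

Sorted: [1,4] [4,7] [9,11] [14,15] [15,16] [15,18] [15,19] [18,21] [19,22] [23,24] [23,25] [23,26] [25,27]
{[1,4],[4,7]} hit by 4; {[9,11]} hit by 11; {[14,15],[15,16],[15,18],[15,19]} hit by 15; {[18,21],[19,22]} hit by 21; {[23,24],[23,25],[23,26]} hit by 24; {[25,27]} hit by 27.
Points: 4, 11, 15, 21, 24, 27 (6 total).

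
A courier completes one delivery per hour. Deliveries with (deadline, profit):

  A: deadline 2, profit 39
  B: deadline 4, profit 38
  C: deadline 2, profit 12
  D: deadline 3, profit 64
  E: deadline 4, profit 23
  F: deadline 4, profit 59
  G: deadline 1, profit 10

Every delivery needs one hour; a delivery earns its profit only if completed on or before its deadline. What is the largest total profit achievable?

Take jobs in profit order; each goes to the latest open slot no later than its deadline.
By profit: D(d3,64), F(d4,59), A(d2,39), B(d4,38), E(d4,23), C(d2,12), G(d1,10)
D→slot 3; F→slot 4; A→slot 2; B→slot 1; E skipped; C skipped; G skipped.
Profit = 38 + 39 + 64 + 59 = 200

200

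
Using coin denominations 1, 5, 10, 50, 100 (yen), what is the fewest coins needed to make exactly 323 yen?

323 = 3×100 + 2×10 + 3×1
Total coins = 3 + 2 + 3 = 8

8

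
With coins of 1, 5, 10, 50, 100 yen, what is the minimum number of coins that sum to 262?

6

262 − 2×100→62 − 1×50→12 − 1×10→2 − 2×1→0
Total coins = 2 + 1 + 1 + 2 = 6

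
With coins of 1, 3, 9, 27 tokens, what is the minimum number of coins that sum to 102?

6

Greedy: take as many of the largest coin as possible, then repeat with the remainder.
102 = 3×27 + 2×9 + 1×3
Total coins = 3 + 2 + 1 = 6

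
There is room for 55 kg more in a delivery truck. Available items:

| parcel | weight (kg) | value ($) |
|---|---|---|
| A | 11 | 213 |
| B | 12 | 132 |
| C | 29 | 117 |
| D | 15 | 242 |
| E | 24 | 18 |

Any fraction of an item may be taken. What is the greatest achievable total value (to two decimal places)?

Order: A (213/11=19.36) > D (242/15=16.13) > B (132/12=11.00) > C (117/29=4.03) > E (18/24=0.75)
Fill: take A (11 @ 213) → take D (15 @ 242) → take B (12 @ 132) → take 17/29 of C → 68.59; 55/55 used.
Total value = 655.59

655.59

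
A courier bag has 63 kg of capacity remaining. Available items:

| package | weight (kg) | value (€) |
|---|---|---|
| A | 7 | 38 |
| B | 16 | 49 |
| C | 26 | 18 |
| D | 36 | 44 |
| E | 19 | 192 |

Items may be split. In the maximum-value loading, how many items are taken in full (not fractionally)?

Ratios (sorted): E 10.11, A 5.43, B 3.06, D 1.22, C 0.69
take E (19 @ 192); take A (7 @ 38); take B (16 @ 49); take 21/36 of D → 25.67. Capacity used 63/63.
3 item(s) taken whole; one partial (take 21/36 of D).

3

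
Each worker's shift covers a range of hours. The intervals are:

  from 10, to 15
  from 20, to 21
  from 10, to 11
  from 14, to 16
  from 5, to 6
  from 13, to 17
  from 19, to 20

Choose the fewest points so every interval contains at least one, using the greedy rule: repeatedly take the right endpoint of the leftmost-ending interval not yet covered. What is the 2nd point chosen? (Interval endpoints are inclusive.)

11

Process intervals by earliest right end; each time one isn't hit yet, stab at its right endpoint.
Sorted: [5,6] [10,11] [10,15] [14,16] [13,17] [19,20] [20,21]
{[5,6]} hit by 6; {[10,11],[10,15]} hit by 11; {[14,16],[13,17]} hit by 16; {[19,20],[20,21]} hit by 20.
Points: 6, 11, 16, 20 (4 total).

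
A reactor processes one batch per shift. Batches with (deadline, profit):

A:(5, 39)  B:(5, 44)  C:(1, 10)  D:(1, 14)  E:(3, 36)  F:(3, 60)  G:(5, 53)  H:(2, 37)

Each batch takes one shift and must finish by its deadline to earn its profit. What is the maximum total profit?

By profit: F(d3,60), G(d5,53), B(d5,44), A(d5,39), H(d2,37), E(d3,36), D(d1,14), C(d1,10)
F→slot 3; G→slot 5; B→slot 4; A→slot 2; H→slot 1; E skipped; D skipped; C skipped.
Profit = 37 + 39 + 60 + 44 + 53 = 233

233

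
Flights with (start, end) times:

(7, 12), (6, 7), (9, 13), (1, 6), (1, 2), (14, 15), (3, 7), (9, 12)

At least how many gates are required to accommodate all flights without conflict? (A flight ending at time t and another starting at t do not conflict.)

The answer is the maximum number of intervals overlapping at any instant.
Events (time:±→running): 1:+→1 1:+→2 2:-→1 3:+→2 6:-→1 6:+→2 7:-→1 7:-→0 7:+→1 9:+→2 9:+→3 … peak 3.

3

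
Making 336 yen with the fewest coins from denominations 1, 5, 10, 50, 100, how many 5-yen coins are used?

336 − 3×100→36 − 3×10→6 − 1×5→1 − 1×1→0
Count of 5: 1

1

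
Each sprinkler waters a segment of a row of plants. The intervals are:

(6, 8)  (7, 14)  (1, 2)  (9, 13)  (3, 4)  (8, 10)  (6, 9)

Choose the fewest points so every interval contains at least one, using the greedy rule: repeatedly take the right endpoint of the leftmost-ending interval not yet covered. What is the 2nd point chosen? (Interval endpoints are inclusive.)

4

Process intervals by earliest right end; each time one isn't hit yet, stab at its right endpoint.
By right end: [1,2]  [3,4]  [6,8]  [6,9]  [8,10]  [9,13]  [7,14]
[1,2] uncovered → point at 2; [3,4] uncovered → point at 4; [6,8] uncovered → point at 8; [9,13] uncovered → point at 13.
Points: 2, 4, 8, 13 (4 total).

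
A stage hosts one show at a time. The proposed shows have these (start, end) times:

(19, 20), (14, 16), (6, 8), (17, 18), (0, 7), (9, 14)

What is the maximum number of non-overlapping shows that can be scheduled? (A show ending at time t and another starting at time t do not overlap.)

5

Greedy by earliest finish: after sorting by end time, pick each interval compatible with the last pick.
By end time: (0,7), (6,8), (9,14), (14,16), (17,18), (19,20).
Pick (0,7); next start ≥ 7 → (9,14); next start ≥ 14 → (14,16); next start ≥ 16 → (17,18); next start ≥ 18 → (19,20).
Selected 5 shows.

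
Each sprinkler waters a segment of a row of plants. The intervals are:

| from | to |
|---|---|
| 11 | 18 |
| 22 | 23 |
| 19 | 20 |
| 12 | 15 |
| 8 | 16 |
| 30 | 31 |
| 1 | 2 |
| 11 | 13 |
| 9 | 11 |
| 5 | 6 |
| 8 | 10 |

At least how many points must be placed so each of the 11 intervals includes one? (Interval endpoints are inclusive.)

Sorted: [1,2] [5,6] [8,10] [9,11] [11,13] [12,15] [8,16] [11,18] [19,20] [22,23] [30,31]
{[1,2]} hit by 2; {[5,6]} hit by 6; {[8,10],[9,11]} hit by 10; {[11,13],[12,15],[8,16],[11,18]} hit by 13; {[19,20]} hit by 20; {[22,23]} hit by 23; {[30,31]} hit by 31.
Points: 2, 6, 10, 13, 20, 23, 31 (7 total).

7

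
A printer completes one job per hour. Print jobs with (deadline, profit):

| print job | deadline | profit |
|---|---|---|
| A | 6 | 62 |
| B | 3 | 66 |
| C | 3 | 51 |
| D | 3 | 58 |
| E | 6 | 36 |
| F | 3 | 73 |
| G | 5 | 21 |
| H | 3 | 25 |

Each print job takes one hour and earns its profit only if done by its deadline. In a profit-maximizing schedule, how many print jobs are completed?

6

Take jobs in profit order; each goes to the latest open slot no later than its deadline.
Profit order: F=73 B=66 A=62 D=58 C=51 E=36 H=25 G=21
Assign: F→slot 3, B→slot 2, A→slot 6, D→slot 1, C skipped, E→slot 5, H skipped, G→slot 4.
Slots: [1:D] [2:B] [3:F] [4:G] [5:E] [6:A]
6 of 8 scheduled.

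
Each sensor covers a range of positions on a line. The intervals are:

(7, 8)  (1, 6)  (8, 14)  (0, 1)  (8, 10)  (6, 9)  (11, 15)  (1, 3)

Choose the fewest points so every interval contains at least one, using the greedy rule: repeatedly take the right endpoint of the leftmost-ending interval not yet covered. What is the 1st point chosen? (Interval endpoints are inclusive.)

1

Process intervals by earliest right end; each time one isn't hit yet, stab at its right endpoint.
By right end: [0,1]  [1,3]  [1,6]  [7,8]  [6,9]  [8,10]  [8,14]  [11,15]
[0,1] uncovered → point at 1; [7,8] uncovered → point at 8; [11,15] uncovered → point at 15.
Points: 1, 8, 15 (3 total).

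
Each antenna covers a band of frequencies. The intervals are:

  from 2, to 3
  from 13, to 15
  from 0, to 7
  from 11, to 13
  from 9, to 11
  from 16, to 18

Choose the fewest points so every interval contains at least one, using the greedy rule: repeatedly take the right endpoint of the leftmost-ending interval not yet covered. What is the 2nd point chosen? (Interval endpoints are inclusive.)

11

Sort by right endpoint; whenever an interval is uncovered, place a point at its right end.
By right end: [2,3]  [0,7]  [9,11]  [11,13]  [13,15]  [16,18]
[2,3] uncovered → point at 3; [9,11] uncovered → point at 11; [13,15] uncovered → point at 15; [16,18] uncovered → point at 18.
Points: 3, 11, 15, 18 (4 total).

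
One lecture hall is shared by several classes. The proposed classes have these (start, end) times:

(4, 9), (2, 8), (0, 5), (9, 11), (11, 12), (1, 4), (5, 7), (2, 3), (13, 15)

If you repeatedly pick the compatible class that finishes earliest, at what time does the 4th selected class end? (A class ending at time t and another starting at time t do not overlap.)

12

Greedy by earliest finish: after sorting by end time, pick each interval compatible with the last pick.
By end time: (2,3), (1,4), (0,5), (5,7), (2,8), (4,9), (9,11), (11,12), (13,15).
Pick (2,3); next start ≥ 3 → (5,7); next start ≥ 7 → (9,11); next start ≥ 11 → (11,12); next start ≥ 12 → (13,15).
Selected: (2,3) (5,7) (9,11) (11,12) (13,15)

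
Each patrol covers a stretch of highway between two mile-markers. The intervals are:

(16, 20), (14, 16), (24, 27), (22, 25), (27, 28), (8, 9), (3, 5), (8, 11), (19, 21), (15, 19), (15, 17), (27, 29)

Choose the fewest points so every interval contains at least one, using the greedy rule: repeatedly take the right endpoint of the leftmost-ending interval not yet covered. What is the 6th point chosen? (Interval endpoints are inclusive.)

Process intervals by earliest right end; each time one isn't hit yet, stab at its right endpoint.
Sorted: [3,5] [8,9] [8,11] [14,16] [15,17] [15,19] [16,20] [19,21] [22,25] [24,27] [27,28] [27,29]
{[3,5]} hit by 5; {[8,9],[8,11]} hit by 9; {[14,16],[15,17],[15,19],[16,20]} hit by 16; {[19,21]} hit by 21; {[22,25],[24,27]} hit by 25; {[27,28],[27,29]} hit by 28.
Points: 5, 9, 16, 21, 25, 28 (6 total).

28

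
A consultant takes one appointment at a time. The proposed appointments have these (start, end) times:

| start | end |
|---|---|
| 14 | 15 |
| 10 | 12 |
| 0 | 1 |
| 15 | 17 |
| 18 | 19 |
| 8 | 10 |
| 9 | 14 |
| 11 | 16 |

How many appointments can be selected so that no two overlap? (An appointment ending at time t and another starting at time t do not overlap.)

Sort by end time and greedily take each interval whose start is ≥ the last chosen end.
By end time: (0,1), (8,10), (10,12), (9,14), (14,15), (11,16), (15,17), (18,19).
Pick (0,1); next start ≥ 1 → (8,10); next start ≥ 10 → (10,12); next start ≥ 12 → (14,15); next start ≥ 15 → (15,17); next start ≥ 17 → (18,19).
Selected 6 appointments.

6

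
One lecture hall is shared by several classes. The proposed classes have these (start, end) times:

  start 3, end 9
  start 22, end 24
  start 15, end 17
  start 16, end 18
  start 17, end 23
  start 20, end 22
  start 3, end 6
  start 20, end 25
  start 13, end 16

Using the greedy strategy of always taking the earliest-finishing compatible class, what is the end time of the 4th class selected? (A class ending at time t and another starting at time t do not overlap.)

22

By end time: (3,6), (3,9), (13,16), (15,17), (16,18), (20,22), (17,23), (22,24), (20,25).
Pick (3,6); next start ≥ 6 → (13,16); next start ≥ 16 → (16,18); next start ≥ 18 → (20,22); next start ≥ 22 → (22,24).
Selected: (3,6) (13,16) (16,18) (20,22) (22,24)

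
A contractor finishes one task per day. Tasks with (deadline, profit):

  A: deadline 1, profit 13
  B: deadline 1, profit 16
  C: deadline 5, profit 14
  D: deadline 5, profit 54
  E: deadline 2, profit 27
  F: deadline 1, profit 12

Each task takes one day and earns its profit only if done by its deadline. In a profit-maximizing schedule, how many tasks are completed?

4

Profit order: D=54 E=27 B=16 C=14 A=13 F=12
Assign: D→slot 5, E→slot 2, B→slot 1, C→slot 4, A skipped, F skipped.
Slots: [1:B] [2:E] [4:C] [5:D]
4 of 6 scheduled.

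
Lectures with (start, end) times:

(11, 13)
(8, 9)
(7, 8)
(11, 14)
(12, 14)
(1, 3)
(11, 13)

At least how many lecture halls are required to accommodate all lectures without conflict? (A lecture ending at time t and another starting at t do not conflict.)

4

Events (time:±→running): 1:+→1 3:-→0 7:+→1 8:-→0 8:+→1 9:-→0 11:+→1 11:+→2 11:+→3 12:+→4 … peak 4.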